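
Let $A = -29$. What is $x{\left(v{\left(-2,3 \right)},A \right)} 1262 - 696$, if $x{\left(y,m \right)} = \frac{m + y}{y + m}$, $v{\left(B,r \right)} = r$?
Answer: $566$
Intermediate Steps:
$x{\left(y,m \right)} = 1$ ($x{\left(y,m \right)} = \frac{m + y}{m + y} = 1$)
$x{\left(v{\left(-2,3 \right)},A \right)} 1262 - 696 = 1 \cdot 1262 - 696 = 1262 + \left(-761 + 65\right) = 1262 - 696 = 566$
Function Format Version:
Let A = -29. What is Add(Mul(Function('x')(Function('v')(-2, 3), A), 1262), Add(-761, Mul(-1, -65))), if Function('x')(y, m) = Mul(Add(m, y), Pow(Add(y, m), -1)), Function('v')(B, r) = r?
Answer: 566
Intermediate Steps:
Function('x')(y, m) = 1 (Function('x')(y, m) = Mul(Add(m, y), Pow(Add(m, y), -1)) = 1)
Add(Mul(Function('x')(Function('v')(-2, 3), A), 1262), Add(-761, Mul(-1, -65))) = Add(Mul(1, 1262), Add(-761, Mul(-1, -65))) = Add(1262, Add(-761, 65)) = Add(1262, -696) = 566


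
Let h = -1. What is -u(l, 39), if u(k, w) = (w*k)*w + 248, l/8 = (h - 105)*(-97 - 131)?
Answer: -294076472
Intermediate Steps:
l = 193344 (l = 8*((-1 - 105)*(-97 - 131)) = 8*(-106*(-228)) = 8*24168 = 193344)
u(k, w) = 248 + k*w**2 (u(k, w) = (k*w)*w + 248 = k*w**2 + 248 = 248 + k*w**2)
-u(l, 39) = -(248 + 193344*39**2) = -(248 + 193344*1521) = -(248 + 294076224) = -1*294076472 = -294076472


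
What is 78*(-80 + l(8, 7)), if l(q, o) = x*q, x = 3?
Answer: -4368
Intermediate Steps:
l(q, o) = 3*q
78*(-80 + l(8, 7)) = 78*(-80 + 3*8) = 78*(-80 + 24) = 78*(-56) = -4368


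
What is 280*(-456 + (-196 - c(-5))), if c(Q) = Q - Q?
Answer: -182560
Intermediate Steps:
c(Q) = 0
280*(-456 + (-196 - c(-5))) = 280*(-456 + (-196 - 1*0)) = 280*(-456 + (-196 + 0)) = 280*(-456 - 196) = 280*(-652) = -182560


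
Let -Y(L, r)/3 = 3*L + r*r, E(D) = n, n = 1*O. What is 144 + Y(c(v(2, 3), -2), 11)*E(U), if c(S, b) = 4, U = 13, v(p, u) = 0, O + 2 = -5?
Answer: 2937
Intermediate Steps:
O = -7 (O = -2 - 5 = -7)
n = -7 (n = 1*(-7) = -7)
E(D) = -7
Y(L, r) = -9*L - 3*r**2 (Y(L, r) = -3*(3*L + r*r) = -3*(3*L + r**2) = -3*(r**2 + 3*L) = -9*L - 3*r**2)
144 + Y(c(v(2, 3), -2), 11)*E(U) = 144 + (-9*4 - 3*11**2)*(-7) = 144 + (-36 - 3*121)*(-7) = 144 + (-36 - 363)*(-7) = 144 - 399*(-7) = 144 + 2793 = 2937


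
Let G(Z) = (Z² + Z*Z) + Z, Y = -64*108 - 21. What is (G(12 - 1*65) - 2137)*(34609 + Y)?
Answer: 94873328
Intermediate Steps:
Y = -6933 (Y = -6912 - 21 = -6933)
G(Z) = Z + 2*Z² (G(Z) = (Z² + Z²) + Z = 2*Z² + Z = Z + 2*Z²)
(G(12 - 1*65) - 2137)*(34609 + Y) = ((12 - 1*65)*(1 + 2*(12 - 1*65)) - 2137)*(34609 - 6933) = ((12 - 65)*(1 + 2*(12 - 65)) - 2137)*27676 = (-53*(1 + 2*(-53)) - 2137)*27676 = (-53*(1 - 106) - 2137)*27676 = (-53*(-105) - 2137)*27676 = (5565 - 2137)*27676 = 3428*27676 = 94873328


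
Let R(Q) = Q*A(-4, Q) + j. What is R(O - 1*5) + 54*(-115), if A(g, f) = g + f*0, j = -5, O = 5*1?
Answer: -6215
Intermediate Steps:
O = 5
A(g, f) = g (A(g, f) = g + 0 = g)
R(Q) = -5 - 4*Q (R(Q) = Q*(-4) - 5 = -4*Q - 5 = -5 - 4*Q)
R(O - 1*5) + 54*(-115) = (-5 - 4*(5 - 1*5)) + 54*(-115) = (-5 - 4*(5 - 5)) - 6210 = (-5 - 4*0) - 6210 = (-5 + 0) - 6210 = -5 - 6210 = -6215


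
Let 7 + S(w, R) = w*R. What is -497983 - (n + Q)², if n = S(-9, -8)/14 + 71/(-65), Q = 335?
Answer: -507293624861/828100 ≈ -6.1260e+5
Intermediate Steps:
S(w, R) = -7 + R*w (S(w, R) = -7 + w*R = -7 + R*w)
n = 3231/910 (n = (-7 - 8*(-9))/14 + 71/(-65) = (-7 + 72)*(1/14) + 71*(-1/65) = 65*(1/14) - 71/65 = 65/14 - 71/65 = 3231/910 ≈ 3.5505)
-497983 - (n + Q)² = -497983 - (3231/910 + 335)² = -497983 - (308081/910)² = -497983 - 1*94913902561/828100 = -497983 - 94913902561/828100 = -507293624861/828100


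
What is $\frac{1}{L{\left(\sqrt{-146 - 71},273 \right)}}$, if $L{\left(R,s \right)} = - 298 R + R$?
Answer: $\frac{i \sqrt{217}}{64449} \approx 0.00022857 i$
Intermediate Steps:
$L{\left(R,s \right)} = - 297 R$
$\frac{1}{L{\left(\sqrt{-146 - 71},273 \right)}} = \frac{1}{\left(-297\right) \sqrt{-146 - 71}} = \frac{1}{\left(-297\right) \sqrt{-217}} = \frac{1}{\left(-297\right) i \sqrt{217}} = \frac{i \sqrt{217}}{64449}$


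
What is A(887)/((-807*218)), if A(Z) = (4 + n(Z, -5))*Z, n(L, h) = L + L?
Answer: -788543/87963 ≈ -8.9645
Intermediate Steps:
n(L, h) = 2*L
A(Z) = Z*(4 + 2*Z) (A(Z) = (4 + 2*Z)*Z = Z*(4 + 2*Z))
A(887)/((-807*218)) = (2*887*(2 + 887))/((-807*218)) = (2*887*889)/(-175926) = 1577086*(-1/175926) = -788543/87963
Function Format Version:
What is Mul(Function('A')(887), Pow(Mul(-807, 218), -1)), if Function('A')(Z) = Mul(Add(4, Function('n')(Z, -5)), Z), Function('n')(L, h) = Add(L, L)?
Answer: Rational(-788543, 87963) ≈ -8.9645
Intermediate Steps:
Function('n')(L, h) = Mul(2, L)
Function('A')(Z) = Mul(Z, Add(4, Mul(2, Z))) (Function('A')(Z) = Mul(Add(4, Mul(2, Z)), Z) = Mul(Z, Add(4, Mul(2, Z))))
Mul(Function('A')(887), Pow(Mul(-807, 218), -1)) = Mul(Mul(2, 887, Add(2, 887)), Pow(Mul(-807, 218), -1)) = Mul(Mul(2, 887, 889), Pow(-175926, -1)) = Mul(1577086, Rational(-1, 175926)) = Rational(-788543, 87963)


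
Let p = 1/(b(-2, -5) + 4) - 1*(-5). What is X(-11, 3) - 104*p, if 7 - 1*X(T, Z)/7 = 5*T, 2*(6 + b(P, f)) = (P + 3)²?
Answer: -50/3 ≈ -16.667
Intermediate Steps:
b(P, f) = -6 + (3 + P)²/2 (b(P, f) = -6 + (P + 3)²/2 = -6 + (3 + P)²/2)
X(T, Z) = 49 - 35*T
p = 13/3 (p = 1/((-6 + (3 - 2)²/2) + 4) - 1*(-5) = 1/((-6 + (½)*1²) + 4) + 5 = 1/((-6 + (½)*1) + 4) + 5 = 1/((-6 + ½) + 4) + 5 = 1/(-11/2 + 4) + 5 = 1/(-3/2) + 5 = -⅔ + 5 = 13/3 ≈ 4.3333)
X(-11, 3) - 104*p = (49 - 35*(-11)) - 104*13/3 = (49 + 385) - 1352/3 = 434 - 1352/3 = -50/3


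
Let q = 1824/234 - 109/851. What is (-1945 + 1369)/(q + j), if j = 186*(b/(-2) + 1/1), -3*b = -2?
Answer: -19116864/4369889 ≈ -4.3747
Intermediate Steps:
b = 2/3 (b = -1/3*(-2) = 2/3 ≈ 0.66667)
q = 254453/33189 (q = 1824*(1/234) - 109*1/851 = 304/39 - 109/851 = 254453/33189 ≈ 7.6668)
j = 124 (j = 186*((2/3)/(-2) + 1/1) = 186*((2/3)*(-1/2) + 1*1) = 186*(-1/3 + 1) = 186*(2/3) = 124)
(-1945 + 1369)/(q + j) = (-1945 + 1369)/(254453/33189 + 124) = -576/4369889/33189 = -576*33189/4369889 = -19116864/4369889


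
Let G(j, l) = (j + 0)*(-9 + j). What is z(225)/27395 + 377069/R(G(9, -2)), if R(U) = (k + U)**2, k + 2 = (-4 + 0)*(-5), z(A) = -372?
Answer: 10329684727/8875980 ≈ 1163.8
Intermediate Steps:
k = 18 (k = -2 + (-4 + 0)*(-5) = -2 - 4*(-5) = -2 + 20 = 18)
G(j, l) = j*(-9 + j)
R(U) = (18 + U)**2
z(225)/27395 + 377069/R(G(9, -2)) = -372/27395 + 377069/((18 + 9*(-9 + 9))**2) = -372*1/27395 + 377069/((18 + 9*0)**2) = -372/27395 + 377069/((18 + 0)**2) = -372/27395 + 377069/(18**2) = -372/27395 + 377069/324 = 10329684727/8875980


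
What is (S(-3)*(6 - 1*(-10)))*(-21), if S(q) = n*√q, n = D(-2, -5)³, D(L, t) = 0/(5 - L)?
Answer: 0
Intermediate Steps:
D(L, t) = 0
n = 0 (n = 0³ = 0)
S(q) = 0 (S(q) = 0*√q = 0)
(S(-3)*(6 - 1*(-10)))*(-21) = (0*(6 - 1*(-10)))*(-21) = (0*(6 + 10))*(-21) = (0*16)*(-21) = 0*(-21) = 0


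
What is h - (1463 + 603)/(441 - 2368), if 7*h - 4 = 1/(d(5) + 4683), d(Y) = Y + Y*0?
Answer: 14847841/9033776 ≈ 1.6436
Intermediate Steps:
d(Y) = Y (d(Y) = Y + 0 = Y)
h = 2679/4688 (h = 4/7 + 1/(7*(5 + 4683)) = 4/7 + (⅐)/4688 = 4/7 + (⅐)*(1/4688) = 4/7 + 1/32816 = 2679/4688 ≈ 0.57146)
h - (1463 + 603)/(441 - 2368) = 2679/4688 - (1463 + 603)/(441 - 2368) = 2679/4688 - 2066/(-1927) = 2679/4688 - 2066*(-1)/1927 = 2679/4688 - 1*(-2066/1927) = 2679/4688 + 2066/1927 = 14847841/9033776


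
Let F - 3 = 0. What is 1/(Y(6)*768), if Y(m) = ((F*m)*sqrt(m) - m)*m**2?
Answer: 1/8792064 + sqrt(6)/2930688 ≈ 9.4955e-7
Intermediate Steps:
F = 3 (F = 3 + 0 = 3)
Y(m) = m**2*(-m + 3*m**(3/2)) (Y(m) = ((3*m)*sqrt(m) - m)*m**2 = (3*m**(3/2) - m)*m**2 = (-m + 3*m**(3/2))*m**2 = m**2*(-m + 3*m**(3/2)))
1/(Y(6)*768) = 1/((-1*6**3 + 3*6**(7/2))*768) = 1/((-1*216 + 3*(216*sqrt(6)))*768) = 1/((-216 + 648*sqrt(6))*768) = 1/(-165888 + 497664*sqrt(6))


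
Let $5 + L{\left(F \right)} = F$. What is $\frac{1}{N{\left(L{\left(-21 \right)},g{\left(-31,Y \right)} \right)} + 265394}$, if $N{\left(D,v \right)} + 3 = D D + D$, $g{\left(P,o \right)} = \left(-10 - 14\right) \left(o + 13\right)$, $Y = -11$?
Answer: $\frac{1}{266041} \approx 3.7588 \cdot 10^{-6}$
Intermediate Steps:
$L{\left(F \right)} = -5 + F$
$g{\left(P,o \right)} = -312 - 24 o$ ($g{\left(P,o \right)} = - 24 \left(13 + o\right) = -312 - 24 o$)
$N{\left(D,v \right)} = -3 + D + D^{2}$ ($N{\left(D,v \right)} = -3 + \left(D D + D\right) = -3 + \left(D^{2} + D\right) = -3 + \left(D + D^{2}\right) = -3 + D + D^{2}$)
$\frac{1}{N{\left(L{\left(-21 \right)},g{\left(-31,Y \right)} \right)} + 265394} = \frac{1}{\left(-3 - 26 + \left(-5 - 21\right)^{2}\right) + 265394} = \frac{1}{\left(-3 - 26 + \left(-26\right)^{2}\right) + 265394} = \frac{1}{\left(-3 - 26 + 676\right) + 265394} = \frac{1}{647 + 265394} = \frac{1}{266041}$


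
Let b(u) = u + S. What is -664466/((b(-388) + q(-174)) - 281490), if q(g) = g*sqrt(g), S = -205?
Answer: 6463260782/2744002997 - 3986796*I*sqrt(174)/2744002997 ≈ 2.3554 - 0.019165*I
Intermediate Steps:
b(u) = -205 + u (b(u) = u - 205 = -205 + u)
q(g) = g**(3/2)
-664466/((b(-388) + q(-174)) - 281490) = -664466/(((-205 - 388) + (-174)**(3/2)) - 281490) = -664466/((-593 - 174*I*sqrt(174)) - 281490) = -664466/(-282083 - 174*I*sqrt(174))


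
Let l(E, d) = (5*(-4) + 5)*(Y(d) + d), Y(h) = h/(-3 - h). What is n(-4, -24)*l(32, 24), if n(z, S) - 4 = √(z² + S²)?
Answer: -4160/3 - 4160*√37/3 ≈ -9821.4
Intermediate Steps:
n(z, S) = 4 + √(S² + z²) (n(z, S) = 4 + √(z² + S²) = 4 + √(S² + z²))
l(E, d) = -15*d + 15*d/(3 + d) (l(E, d) = (5*(-4) + 5)*(-d/(3 + d) + d) = (-20 + 5)*(d - d/(3 + d)) = -15*(d - d/(3 + d)) = -15*d + 15*d/(3 + d))
n(-4, -24)*l(32, 24) = (4 + √((-24)² + (-4)²))*(15*24*(-2 - 1*24)/(3 + 24)) = (4 + √(576 + 16))*(15*24*(-2 - 24)/27) = (4 + √592)*(15*24*(1/27)*(-26)) = (4 + 4*√37)*(-1040/3) = -4160/3 - 4160*√37/3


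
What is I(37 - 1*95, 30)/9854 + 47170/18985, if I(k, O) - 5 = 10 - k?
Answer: 93239817/37415638 ≈ 2.4920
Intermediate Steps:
I(k, O) = 15 - k (I(k, O) = 5 + (10 - k) = 15 - k)
I(37 - 1*95, 30)/9854 + 47170/18985 = (15 - (37 - 1*95))/9854 + 47170/18985 = (15 - (37 - 95))*(1/9854) + 47170*(1/18985) = (15 - 1*(-58))*(1/9854) + 9434/3797 = (15 + 58)*(1/9854) + 9434/3797 = 73*(1/9854) + 9434/3797 = 73/9854 + 9434/3797 = 93239817/37415638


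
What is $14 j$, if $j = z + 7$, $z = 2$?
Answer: $126$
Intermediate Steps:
$j = 9$ ($j = 2 + 7 = 9$)
$14 j = 14 \cdot 9 = 126$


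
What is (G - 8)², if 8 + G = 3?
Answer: 169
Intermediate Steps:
G = -5 (G = -8 + 3 = -5)
(G - 8)² = (-5 - 8)² = (-13)² = 169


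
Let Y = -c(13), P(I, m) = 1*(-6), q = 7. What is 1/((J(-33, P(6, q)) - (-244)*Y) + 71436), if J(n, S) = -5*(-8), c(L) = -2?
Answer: 1/71964 ≈ 1.3896e-5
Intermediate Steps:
P(I, m) = -6
J(n, S) = 40
Y = 2 (Y = -1*(-2) = 2)
1/((J(-33, P(6, q)) - (-244)*Y) + 71436) = 1/((40 - (-244)*2) + 71436) = 1/((40 - 1*(-488)) + 71436) = 1/((40 + 488) + 71436) = 1/(528 + 71436) = 1/71964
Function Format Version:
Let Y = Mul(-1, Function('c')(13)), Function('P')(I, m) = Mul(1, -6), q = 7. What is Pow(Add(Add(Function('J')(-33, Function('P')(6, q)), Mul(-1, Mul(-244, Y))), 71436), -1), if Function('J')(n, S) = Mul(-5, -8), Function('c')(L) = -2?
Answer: Rational(1, 71964) ≈ 1.3896e-5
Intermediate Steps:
Function('P')(I, m) = -6
Function('J')(n, S) = 40
Y = 2 (Y = Mul(-1, -2) = 2)
Pow(Add(Add(Function('J')(-33, Function('P')(6, q)), Mul(-1, Mul(-244, Y))), 71436), -1) = Pow(Add(Add(40, Mul(-1, Mul(-244, 2))), 71436), -1) = Pow(Add(Add(40, Mul(-1, -488)), 71436), -1) = Pow(Add(Add(40, 488), 71436), -1) = Pow(Add(528, 71436), -1) = Pow(71964, -1) = Rational(1, 71964)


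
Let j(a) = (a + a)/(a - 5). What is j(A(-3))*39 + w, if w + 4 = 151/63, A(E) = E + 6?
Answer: -7472/63 ≈ -118.60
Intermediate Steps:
A(E) = 6 + E
w = -101/63 (w = -4 + 151/63 = -101/63 ≈ -1.6032)
j(a) = 2*a/(-5 + a) (j(a) = (2*a)/(-5 + a) = 2*a/(-5 + a))
j(A(-3))*39 + w = (2*(6 - 3)/(-5 + (6 - 3)))*39 - 101/63 = (2*3/(-5 + 3))*39 - 101/63 = (2*3/(-2))*39 - 101/63 = (2*3*(-½))*39 - 101/63 = -3*39 - 101/63 = -117 - 101/63 = -7472/63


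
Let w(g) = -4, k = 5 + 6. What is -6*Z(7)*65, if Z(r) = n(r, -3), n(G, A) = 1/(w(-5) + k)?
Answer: -390/7 ≈ -55.714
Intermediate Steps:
k = 11
n(G, A) = 1/7 (n(G, A) = 1/(-4 + 11) = 1/7)
Z(r) = 1/7
-6*Z(7)*65 = -6*1/7*65 = -6/7*65 = -390/7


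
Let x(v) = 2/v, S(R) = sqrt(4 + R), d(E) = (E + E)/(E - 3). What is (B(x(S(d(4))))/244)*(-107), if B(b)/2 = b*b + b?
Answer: -107/366 - 107*sqrt(3)/366 ≈ -0.79871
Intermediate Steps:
d(E) = 2*E/(-3 + E) (d(E) = (2*E)/(-3 + E) = 2*E/(-3 + E))
B(b) = 2*b + 2*b**2 (B(b) = 2*(b*b + b) = 2*(b**2 + b) = 2*(b + b**2) = 2*b + 2*b**2)
(B(x(S(d(4))))/244)*(-107) = ((2*(2/(sqrt(4 + 2*4/(-3 + 4))))*(1 + 2/(sqrt(4 + 2*4/(-3 + 4)))))/244)*(-107) = ((2*(2/(sqrt(4 + 2*4/1)))*(1 + 2/(sqrt(4 + 2*4/1))))*(1/244))*(-107) = ((2*(2/(sqrt(4 + 2*4*1)))*(1 + 2/(sqrt(4 + 2*4*1))))*(1/244))*(-107) = ((2*(2/(sqrt(4 + 8)))*(1 + 2/(sqrt(4 + 8))))*(1/244))*(-107) = ((2*(2/(sqrt(12)))*(1 + 2/(sqrt(12))))*(1/244))*(-107) = ((2*(2/((2*sqrt(3))))*(1 + 2/((2*sqrt(3)))))*(1/244))*(-107) = ((2*(2*(sqrt(3)/6))*(1 + 2*(sqrt(3)/6)))*(1/244))*(-107) = ((2*(sqrt(3)/3)*(1 + sqrt(3)/3))*(1/244))*(-107) = ((2*sqrt(3)*(1 + sqrt(3)/3)/3)*(1/244))*(-107) = (sqrt(3)*(1 + sqrt(3)/3)/366)*(-107) = -107*sqrt(3)*(1 + sqrt(3)/3)/366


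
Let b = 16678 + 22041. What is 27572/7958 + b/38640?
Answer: 29858867/6684720 ≈ 4.4667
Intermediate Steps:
b = 38719
27572/7958 + b/38640 = 27572/7958 + 38719/38640 = 27572*(1/7958) + 38719*(1/38640) = 13786/3979 + 38719/38640 = 29858867/6684720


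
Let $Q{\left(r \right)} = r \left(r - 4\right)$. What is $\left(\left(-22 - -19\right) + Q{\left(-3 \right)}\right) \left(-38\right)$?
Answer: $-684$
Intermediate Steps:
$Q{\left(r \right)} = r \left(-4 + r\right)$
$\left(\left(-22 - -19\right) + Q{\left(-3 \right)}\right) \left(-38\right) = \left(\left(-22 - -19\right) - 3 \left(-4 - 3\right)\right) \left(-38\right) = \left(\left(-22 + 19\right) - -21\right) \left(-38\right) = \left(-3 + 21\right) \left(-38\right) = 18 \left(-38\right) = -684$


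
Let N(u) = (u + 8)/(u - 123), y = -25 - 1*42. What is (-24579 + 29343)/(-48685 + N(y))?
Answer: -905160/9250091 ≈ -0.097854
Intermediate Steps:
y = -67 (y = -25 - 42 = -67)
N(u) = (8 + u)/(-123 + u)
(-24579 + 29343)/(-48685 + N(y)) = (-24579 + 29343)/(-48685 + (8 - 67)/(-123 - 67)) = 4764/(-48685 - 59/(-190)) = 4764/(-48685 - 1/190*(-59)) = 4764/(-48685 + 59/190) = 4764/(-9250091/190) = 4764*(-190/9250091) = -905160/9250091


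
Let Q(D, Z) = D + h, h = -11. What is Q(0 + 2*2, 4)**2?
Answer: 49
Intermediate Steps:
Q(D, Z) = -11 + D (Q(D, Z) = D - 11 = -11 + D)
Q(0 + 2*2, 4)**2 = (-11 + (0 + 2*2))**2 = (-11 + (0 + 4))**2 = (-11 + 4)**2 = (-7)**2 = 49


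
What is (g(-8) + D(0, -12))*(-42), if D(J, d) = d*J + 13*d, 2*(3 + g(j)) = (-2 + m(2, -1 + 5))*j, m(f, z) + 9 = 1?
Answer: 4998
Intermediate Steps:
m(f, z) = -8 (m(f, z) = -9 + 1 = -8)
g(j) = -3 - 5*j (g(j) = -3 + ((-2 - 8)*j)/2 = -3 + (-10*j)/2 = -3 - 5*j)
D(J, d) = 13*d + J*d (D(J, d) = J*d + 13*d = 13*d + J*d)
(g(-8) + D(0, -12))*(-42) = ((-3 - 5*(-8)) - 12*(13 + 0))*(-42) = ((-3 + 40) - 12*13)*(-42) = (37 - 156)*(-42) = -119*(-42) = 4998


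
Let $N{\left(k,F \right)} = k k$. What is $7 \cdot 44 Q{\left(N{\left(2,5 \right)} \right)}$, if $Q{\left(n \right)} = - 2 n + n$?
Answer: $-1232$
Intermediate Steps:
$N{\left(k,F \right)} = k^{2}$
$Q{\left(n \right)} = - n$
$7 \cdot 44 Q{\left(N{\left(2,5 \right)} \right)} = 7 \cdot 44 \left(- 2^{2}\right) = 308 \left(\left(-1\right) 4\right) = 308 \left(-4\right) = -1232$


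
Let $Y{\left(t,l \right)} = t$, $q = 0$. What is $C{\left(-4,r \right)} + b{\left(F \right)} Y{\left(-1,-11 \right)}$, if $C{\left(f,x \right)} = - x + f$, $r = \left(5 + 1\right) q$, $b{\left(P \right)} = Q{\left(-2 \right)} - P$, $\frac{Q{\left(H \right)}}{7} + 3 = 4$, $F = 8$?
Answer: $-3$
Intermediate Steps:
$Q{\left(H \right)} = 7$ ($Q{\left(H \right)} = -21 + 7 \cdot 4 = -21 + 28 = 7$)
$b{\left(P \right)} = 7 - P$
$r = 0$ ($r = \left(5 + 1\right) 0 = 6 \cdot 0 = 0$)
$C{\left(f,x \right)} = f - x$
$C{\left(-4,r \right)} + b{\left(F \right)} Y{\left(-1,-11 \right)} = \left(-4 - 0\right) + \left(7 - 8\right) \left(-1\right) = \left(-4 + 0\right) + \left(7 - 8\right) \left(-1\right) = -4 - -1 = -4 + 1 = -3$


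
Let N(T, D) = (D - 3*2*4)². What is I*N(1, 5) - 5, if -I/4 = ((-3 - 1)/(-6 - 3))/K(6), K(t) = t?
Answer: -3023/27 ≈ -111.96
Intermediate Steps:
I = -8/27 (I = -4*(-3 - 1)/(-6 - 3)/6 = -4*(-4/(-9))/6 = -4*(-4*(-⅑))/6 = -16/(9*6) = -4*2/27 = -8/27 ≈ -0.29630)
N(T, D) = (-24 + D)² (N(T, D) = (D - 6*4)² = (D - 24)² = (-24 + D)²)
I*N(1, 5) - 5 = -8*(-24 + 5)²/27 - 5 = -8/27*(-19)² - 5 = -8/27*361 - 5 = -2888/27 - 5 = -3023/27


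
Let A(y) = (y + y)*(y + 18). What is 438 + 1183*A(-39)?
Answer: 1938192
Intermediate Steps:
A(y) = 2*y*(18 + y) (A(y) = (2*y)*(18 + y) = 2*y*(18 + y))
438 + 1183*A(-39) = 438 + 1183*(2*(-39)*(18 - 39)) = 438 + 1183*(2*(-39)*(-21)) = 438 + 1183*1638 = 438 + 1937754 = 1938192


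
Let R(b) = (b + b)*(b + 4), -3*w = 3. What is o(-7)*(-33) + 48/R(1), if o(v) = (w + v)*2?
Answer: 2664/5 ≈ 532.80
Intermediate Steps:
w = -1 (w = -1/3*3 = -1)
R(b) = 2*b*(4 + b) (R(b) = (2*b)*(4 + b) = 2*b*(4 + b))
o(v) = -2 + 2*v (o(v) = (-1 + v)*2 = -2 + 2*v)
o(-7)*(-33) + 48/R(1) = (-2 + 2*(-7))*(-33) + 48/((2*1*(4 + 1))) = (-2 - 14)*(-33) + 48/((2*1*5)) = -16*(-33) + 48/10 = 528 + 48*(1/10) = 528 + 24/5 = 2664/5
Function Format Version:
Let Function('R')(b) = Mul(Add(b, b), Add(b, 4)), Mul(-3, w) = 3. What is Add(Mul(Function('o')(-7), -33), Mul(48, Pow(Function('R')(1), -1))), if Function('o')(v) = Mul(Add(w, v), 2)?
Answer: Rational(2664, 5) ≈ 532.80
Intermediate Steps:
w = -1 (w = Mul(Rational(-1, 3), 3) = -1)
Function('R')(b) = Mul(2, b, Add(4, b)) (Function('R')(b) = Mul(Mul(2, b), Add(4, b)) = Mul(2, b, Add(4, b)))
Function('o')(v) = Add(-2, Mul(2, v)) (Function('o')(v) = Mul(Add(-1, v), 2) = Add(-2, Mul(2, v)))
Add(Mul(Function('o')(-7), -33), Mul(48, Pow(Function('R')(1), -1))) = Add(Mul(Add(-2, Mul(2, -7)), -33), Mul(48, Pow(Mul(2, 1, Add(4, 1)), -1))) = Add(Mul(Add(-2, -14), -33), Mul(48, Pow(Mul(2, 1, 5), -1))) = Add(Mul(-16, -33), Mul(48, Pow(10, -1))) = Add(528, Mul(48, Rational(1, 10))) = Add(528, Rational(24, 5)) = Rational(2664, 5)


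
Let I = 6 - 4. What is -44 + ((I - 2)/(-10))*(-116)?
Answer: -44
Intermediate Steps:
I = 2
-44 + ((I - 2)/(-10))*(-116) = -44 + ((2 - 2)/(-10))*(-116) = -44 + (0*(-⅒))*(-116) = -44 + 0*(-116) = -44 + 0 = -44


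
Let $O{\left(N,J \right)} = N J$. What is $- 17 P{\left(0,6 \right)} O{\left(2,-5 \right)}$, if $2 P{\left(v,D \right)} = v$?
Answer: $0$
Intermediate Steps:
$O{\left(N,J \right)} = J N$
$P{\left(v,D \right)} = \frac{v}{2}$
$- 17 P{\left(0,6 \right)} O{\left(2,-5 \right)} = - 17 \cdot \frac{1}{2} \cdot 0 \left(\left(-5\right) 2\right) = \left(-17\right) 0 \left(-10\right) = 0 \left(-10\right) = 0$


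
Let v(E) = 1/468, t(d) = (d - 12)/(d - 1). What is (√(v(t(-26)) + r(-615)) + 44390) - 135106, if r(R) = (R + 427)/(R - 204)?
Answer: -90716 + √69069/546 ≈ -90716.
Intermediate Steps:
t(d) = (-12 + d)/(-1 + d)
r(R) = (427 + R)/(-204 + R)
v(E) = 1/468
(√(v(t(-26)) + r(-615)) + 44390) - 135106 = (√(1/468 + (427 - 615)/(-204 - 615)) + 44390) - 135106 = (√(1/468 - 188/(-819)) + 44390) - 135106 = (√(1/468 - 1/819*(-188)) + 44390) - 135106 = (√(1/468 + 188/819) + 44390) - 135106 = (√(253/1092) + 44390) - 135106 = (√69069/546 + 44390) - 135106 = (44390 + √69069/546) - 135106 = -90716 + √69069/546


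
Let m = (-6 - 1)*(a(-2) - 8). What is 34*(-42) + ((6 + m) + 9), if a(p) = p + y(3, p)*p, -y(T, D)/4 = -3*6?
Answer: -335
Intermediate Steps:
y(T, D) = 72 (y(T, D) = -(-12)*6 = -4*(-18) = 72)
a(p) = 73*p (a(p) = p + 72*p = 73*p)
m = 1078 (m = (-6 - 1)*(73*(-2) - 8) = -7*(-146 - 8) = -7*(-154) = 1078)
34*(-42) + ((6 + m) + 9) = 34*(-42) + ((6 + 1078) + 9) = -1428 + (1084 + 9) = -1428 + 1093 = -335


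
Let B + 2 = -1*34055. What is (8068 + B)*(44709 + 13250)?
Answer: -1506296451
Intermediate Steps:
B = -34057 (B = -2 - 1*34055 = -2 - 34055 = -34057)
(8068 + B)*(44709 + 13250) = (8068 - 34057)*(44709 + 13250) = -25989*57959 = -1506296451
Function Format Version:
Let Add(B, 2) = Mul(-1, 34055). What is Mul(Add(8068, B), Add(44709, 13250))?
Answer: -1506296451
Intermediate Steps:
B = -34057 (B = Add(-2, Mul(-1, 34055)) = Add(-2, -34055) = -34057)
Mul(Add(8068, B), Add(44709, 13250)) = Mul(Add(8068, -34057), Add(44709, 13250)) = Mul(-25989, 57959) = -1506296451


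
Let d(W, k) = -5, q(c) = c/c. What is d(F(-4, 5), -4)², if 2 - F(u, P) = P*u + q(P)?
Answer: 25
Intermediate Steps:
q(c) = 1
F(u, P) = 1 - P*u (F(u, P) = 2 - (P*u + 1) = 2 - (1 + P*u) = 2 + (-1 - P*u) = 1 - P*u)
d(F(-4, 5), -4)² = (-5)² = 25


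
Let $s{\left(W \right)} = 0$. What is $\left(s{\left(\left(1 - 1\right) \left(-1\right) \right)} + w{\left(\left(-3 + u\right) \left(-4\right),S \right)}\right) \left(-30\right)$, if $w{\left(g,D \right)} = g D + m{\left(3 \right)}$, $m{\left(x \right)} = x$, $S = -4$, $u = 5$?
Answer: $-1050$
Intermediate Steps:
$w{\left(g,D \right)} = 3 + D g$ ($w{\left(g,D \right)} = g D + 3 = D g + 3 = 3 + D g$)
$\left(s{\left(\left(1 - 1\right) \left(-1\right) \right)} + w{\left(\left(-3 + u\right) \left(-4\right),S \right)}\right) \left(-30\right) = \left(0 - \left(-3 + 4 \left(-3 + 5\right) \left(-4\right)\right)\right) \left(-30\right) = \left(0 - \left(-3 + 4 \cdot 2 \left(-4\right)\right)\right) \left(-30\right) = \left(0 + \left(3 - -32\right)\right) \left(-30\right) = \left(0 + \left(3 + 32\right)\right) \left(-30\right) = \left(0 + 35\right) \left(-30\right) = 35 \left(-30\right) = -1050$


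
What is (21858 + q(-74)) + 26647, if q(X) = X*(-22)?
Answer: 50133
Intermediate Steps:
q(X) = -22*X
(21858 + q(-74)) + 26647 = (21858 - 22*(-74)) + 26647 = (21858 + 1628) + 26647 = 23486 + 26647 = 50133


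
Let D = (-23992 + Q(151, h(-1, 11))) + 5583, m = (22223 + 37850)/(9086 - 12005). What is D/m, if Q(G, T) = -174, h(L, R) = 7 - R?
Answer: 54243777/60073 ≈ 902.96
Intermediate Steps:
m = -60073/2919 (m = 60073/(-2919) = 60073*(-1/2919) = -60073/2919 ≈ -20.580)
D = -18583 (D = (-23992 - 174) + 5583 = -24166 + 5583 = -18583)
D/m = -18583/(-60073/2919) = -18583*(-2919/60073) = 54243777/60073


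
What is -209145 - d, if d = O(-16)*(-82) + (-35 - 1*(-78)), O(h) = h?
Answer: -210500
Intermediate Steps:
d = 1355 (d = -16*(-82) + (-35 - 1*(-78)) = 1312 + (-35 + 78) = 1312 + 43 = 1355)
-209145 - d = -209145 - 1*1355 = -209145 - 1355 = -210500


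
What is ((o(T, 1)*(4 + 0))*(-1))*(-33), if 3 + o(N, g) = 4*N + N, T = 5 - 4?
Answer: 264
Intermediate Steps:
T = 1
o(N, g) = -3 + 5*N (o(N, g) = -3 + (4*N + N) = -3 + 5*N)
((o(T, 1)*(4 + 0))*(-1))*(-33) = (((-3 + 5*1)*(4 + 0))*(-1))*(-33) = (((-3 + 5)*4)*(-1))*(-33) = ((2*4)*(-1))*(-33) = (8*(-1))*(-33) = -8*(-33) = 264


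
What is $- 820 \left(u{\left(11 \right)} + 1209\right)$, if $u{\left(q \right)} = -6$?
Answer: $-986460$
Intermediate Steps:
$- 820 \left(u{\left(11 \right)} + 1209\right) = - 820 \left(-6 + 1209\right) = \left(-820\right) 1203 = -986460$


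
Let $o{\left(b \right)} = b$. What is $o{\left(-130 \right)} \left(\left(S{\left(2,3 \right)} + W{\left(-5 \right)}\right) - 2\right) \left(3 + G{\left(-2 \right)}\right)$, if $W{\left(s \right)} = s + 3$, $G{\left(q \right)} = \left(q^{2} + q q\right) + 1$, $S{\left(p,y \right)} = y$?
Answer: $1560$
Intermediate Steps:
$G{\left(q \right)} = 1 + 2 q^{2}$ ($G{\left(q \right)} = \left(q^{2} + q^{2}\right) + 1 = 2 q^{2} + 1 = 1 + 2 q^{2}$)
$W{\left(s \right)} = 3 + s$
$o{\left(-130 \right)} \left(\left(S{\left(2,3 \right)} + W{\left(-5 \right)}\right) - 2\right) \left(3 + G{\left(-2 \right)}\right) = - 130 \left(\left(3 + \left(3 - 5\right)\right) - 2\right) \left(3 + \left(1 + 2 \left(-2\right)^{2}\right)\right) = - 130 \left(\left(3 - 2\right) - 2\right) \left(3 + \left(1 + 2 \cdot 4\right)\right) = - 130 \left(1 - 2\right) \left(3 + \left(1 + 8\right)\right) = - 130 \left(- (3 + 9)\right) = - 130 \left(\left(-1\right) 12\right) = \left(-130\right) \left(-12\right) = 1560$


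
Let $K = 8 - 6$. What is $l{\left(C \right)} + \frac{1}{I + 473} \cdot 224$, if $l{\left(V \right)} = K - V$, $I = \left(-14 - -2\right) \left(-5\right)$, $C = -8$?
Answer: $\frac{5554}{533} \approx 10.42$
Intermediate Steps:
$K = 2$
$I = 60$ ($I = \left(-14 + 2\right) \left(-5\right) = \left(-12\right) \left(-5\right) = 60$)
$l{\left(V \right)} = 2 - V$
$l{\left(C \right)} + \frac{1}{I + 473} \cdot 224 = \left(2 - -8\right) + \frac{1}{60 + 473} \cdot 224 = \left(2 + 8\right) + \frac{1}{533} \cdot 224 = 10 + \frac{1}{533} \cdot 224 = 10 + \frac{224}{533} = \frac{5554}{533}$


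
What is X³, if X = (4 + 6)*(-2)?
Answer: -8000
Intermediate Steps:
X = -20 (X = 10*(-2) = -20)
X³ = (-20)³ = -8000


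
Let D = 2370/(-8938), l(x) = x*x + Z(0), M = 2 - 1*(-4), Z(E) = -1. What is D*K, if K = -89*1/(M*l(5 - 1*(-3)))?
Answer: 35155/563094 ≈ 0.062432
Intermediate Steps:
M = 6 (M = 2 + 4 = 6)
l(x) = -1 + x² (l(x) = x*x - 1 = x² - 1 = -1 + x²)
D = -1185/4469 (D = 2370*(-1/8938) = -1185/4469 ≈ -0.26516)
K = -89/378 (K = -89*1/(6*(-1 + (5 - 1*(-3))²)) = -89*1/(6*(-1 + (5 + 3)²)) = -89*1/(6*(-1 + 8²)) = -89*1/(6*(-1 + 64)) = -89/(6*63) = -89/378 ≈ -0.23545)
D*K = -1185/4469*(-89/378) = 35155/563094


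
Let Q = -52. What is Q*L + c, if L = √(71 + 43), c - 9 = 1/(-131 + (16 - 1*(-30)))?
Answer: 764/85 - 52*√114 ≈ -546.22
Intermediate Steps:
c = 764/85 (c = 9 + 1/(-131 + (16 - 1*(-30))) = 9 + 1/(-131 + (16 + 30)) = 9 + 1/(-131 + 46) = 9 + 1/(-85) = 9 - 1/85 = 764/85 ≈ 8.9882)
L = √114 ≈ 10.677
Q*L + c = -52*√114 + 764/85 = 764/85 - 52*√114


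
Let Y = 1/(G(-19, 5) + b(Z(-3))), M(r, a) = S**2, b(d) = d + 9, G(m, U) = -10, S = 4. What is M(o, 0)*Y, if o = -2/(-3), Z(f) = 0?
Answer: -16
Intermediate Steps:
b(d) = 9 + d
o = 2/3 (o = -2*(-1/3) = 2/3 ≈ 0.66667)
M(r, a) = 16 (M(r, a) = 4**2 = 16)
Y = -1 (Y = 1/(-10 + (9 + 0)) = 1/(-10 + 9) = 1/(-1) = -1)
M(o, 0)*Y = 16*(-1) = -16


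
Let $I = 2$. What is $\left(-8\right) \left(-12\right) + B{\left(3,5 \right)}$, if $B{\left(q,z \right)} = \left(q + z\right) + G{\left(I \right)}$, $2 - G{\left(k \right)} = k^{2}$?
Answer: $102$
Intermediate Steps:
$G{\left(k \right)} = 2 - k^{2}$
$B{\left(q,z \right)} = -2 + q + z$ ($B{\left(q,z \right)} = \left(q + z\right) + \left(2 - 2^{2}\right) = \left(q + z\right) + \left(2 - 4\right) = \left(q + z\right) - 2 = -2 + q + z$)
$\left(-8\right) \left(-12\right) + B{\left(3,5 \right)} = \left(-8\right) \left(-12\right) + \left(-2 + 3 + 5\right) = 96 + 6 = 102$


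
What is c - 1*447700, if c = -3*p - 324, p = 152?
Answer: -448480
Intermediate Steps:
c = -780 (c = -3*152 - 324 = -456 - 324 = -780)
c - 1*447700 = -780 - 1*447700 = -780 - 447700 = -448480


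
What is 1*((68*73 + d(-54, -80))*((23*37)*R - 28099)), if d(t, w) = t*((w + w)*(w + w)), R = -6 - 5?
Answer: 51598752560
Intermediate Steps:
R = -11
d(t, w) = 4*t*w² (d(t, w) = t*((2*w)*(2*w)) = t*(4*w²) = 4*t*w²)
1*((68*73 + d(-54, -80))*((23*37)*R - 28099)) = 1*((68*73 + 4*(-54)*(-80)²)*((23*37)*(-11) - 28099)) = 1*((4964 + 4*(-54)*6400)*(851*(-11) - 28099)) = 1*((4964 - 1382400)*(-9361 - 28099)) = 1*(-1377436*(-37460)) = 1*51598752560 = 51598752560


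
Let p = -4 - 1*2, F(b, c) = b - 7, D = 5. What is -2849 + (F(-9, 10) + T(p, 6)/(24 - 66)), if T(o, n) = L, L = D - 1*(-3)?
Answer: -60169/21 ≈ -2865.2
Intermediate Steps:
F(b, c) = -7 + b
p = -6 (p = -4 - 2 = -6)
L = 8 (L = 5 - 1*(-3) = 5 + 3 = 8)
T(o, n) = 8
-2849 + (F(-9, 10) + T(p, 6)/(24 - 66)) = -2849 + ((-7 - 9) + 8/(24 - 66)) = -2849 + (-16 + 8/(-42)) = -2849 + (-16 + 8*(-1/42)) = -2849 + (-16 - 4/21) = -2849 - 340/21 = -60169/21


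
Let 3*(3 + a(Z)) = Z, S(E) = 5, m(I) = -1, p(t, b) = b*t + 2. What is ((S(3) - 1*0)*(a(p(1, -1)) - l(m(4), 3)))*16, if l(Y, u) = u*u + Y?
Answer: -2560/3 ≈ -853.33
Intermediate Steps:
p(t, b) = 2 + b*t
a(Z) = -3 + Z/3
l(Y, u) = Y + u**2 (l(Y, u) = u**2 + Y = Y + u**2)
((S(3) - 1*0)*(a(p(1, -1)) - l(m(4), 3)))*16 = ((5 - 1*0)*((-3 + (2 - 1*1)/3) - (-1 + 3**2)))*16 = ((5 + 0)*((-3 + (2 - 1)/3) - (-1 + 9)))*16 = (5*((-3 + (1/3)*1) - 1*8))*16 = (5*((-3 + 1/3) - 8))*16 = (5*(-8/3 - 8))*16 = (5*(-32/3))*16 = -160/3*16 = -2560/3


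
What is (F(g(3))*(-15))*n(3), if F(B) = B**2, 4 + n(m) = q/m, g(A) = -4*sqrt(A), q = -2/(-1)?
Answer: 2400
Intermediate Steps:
q = 2 (q = -2*(-1) = 2)
n(m) = -4 + 2/m
(F(g(3))*(-15))*n(3) = ((-4*sqrt(3))**2*(-15))*(-4 + 2/3) = (48*(-15))*(-4 + 2*(1/3)) = -720*(-4 + 2/3) = -720*(-10/3) = 2400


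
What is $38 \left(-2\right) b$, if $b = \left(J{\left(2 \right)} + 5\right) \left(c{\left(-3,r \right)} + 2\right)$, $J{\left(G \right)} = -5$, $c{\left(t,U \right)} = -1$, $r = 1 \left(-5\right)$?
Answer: $0$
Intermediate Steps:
$r = -5$
$b = 0$ ($b = \left(-5 + 5\right) \left(-1 + 2\right) = 0 \cdot 1 = 0$)
$38 \left(-2\right) b = 38 \left(-2\right) 0 = \left(-76\right) 0 = 0$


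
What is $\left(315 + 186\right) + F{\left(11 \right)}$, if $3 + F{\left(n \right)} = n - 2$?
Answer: $507$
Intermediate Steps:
$F{\left(n \right)} = -5 + n$ ($F{\left(n \right)} = -3 + \left(n - 2\right) = -3 + \left(-2 + n\right) = -5 + n$)
$\left(315 + 186\right) + F{\left(11 \right)} = \left(315 + 186\right) + \left(-5 + 11\right) = 501 + 6 = 507$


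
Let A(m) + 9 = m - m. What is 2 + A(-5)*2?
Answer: -16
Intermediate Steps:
A(m) = -9 (A(m) = -9 + (m - m) = -9 + 0 = -9)
2 + A(-5)*2 = 2 - 9*2 = 2 - 18 = -16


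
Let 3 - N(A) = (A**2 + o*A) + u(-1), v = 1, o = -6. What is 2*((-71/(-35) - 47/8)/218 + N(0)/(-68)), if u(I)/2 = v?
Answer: -33569/518840 ≈ -0.064700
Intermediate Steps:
u(I) = 2 (u(I) = 2*1 = 2)
N(A) = 1 - A**2 + 6*A (N(A) = 3 - ((A**2 - 6*A) + 2) = 3 - (2 + A**2 - 6*A) = 3 + (-2 - A**2 + 6*A) = 1 - A**2 + 6*A)
2*((-71/(-35) - 47/8)/218 + N(0)/(-68)) = 2*((-71/(-35) - 47/8)/218 + (1 - 1*0**2 + 6*0)/(-68)) = 2*((-71*(-1/35) - 47*1/8)*(1/218) + (1 - 1*0 + 0)*(-1/68)) = 2*((71/35 - 47/8)*(1/218) + (1 + 0 + 0)*(-1/68)) = 2*(-1077/280*1/218 + 1*(-1/68)) = 2*(-1077/61040 - 1/68) = 2*(-33569/1037680) = -33569/518840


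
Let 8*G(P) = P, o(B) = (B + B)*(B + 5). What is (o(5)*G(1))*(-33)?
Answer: -825/2 ≈ -412.50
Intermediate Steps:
o(B) = 2*B*(5 + B) (o(B) = (2*B)*(5 + B) = 2*B*(5 + B))
G(P) = P/8
(o(5)*G(1))*(-33) = ((2*5*(5 + 5))*((⅛)*1))*(-33) = ((2*5*10)*(⅛))*(-33) = (100*(⅛))*(-33) = (25/2)*(-33) = -825/2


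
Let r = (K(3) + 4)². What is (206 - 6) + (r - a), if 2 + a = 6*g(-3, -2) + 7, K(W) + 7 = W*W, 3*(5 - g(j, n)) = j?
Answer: 195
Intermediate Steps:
g(j, n) = 5 - j/3
K(W) = -7 + W² (K(W) = -7 + W*W = -7 + W²)
r = 36 (r = ((-7 + 3²) + 4)² = ((-7 + 9) + 4)² = (2 + 4)² = 6² = 36)
a = 41 (a = -2 + (6*(5 - ⅓*(-3)) + 7) = -2 + (6*(5 + 1) + 7) = -2 + (6*6 + 7) = -2 + (36 + 7) = -2 + 43 = 41)
(206 - 6) + (r - a) = (206 - 6) + (36 - 1*41) = 200 + (36 - 41) = 200 - 5 = 195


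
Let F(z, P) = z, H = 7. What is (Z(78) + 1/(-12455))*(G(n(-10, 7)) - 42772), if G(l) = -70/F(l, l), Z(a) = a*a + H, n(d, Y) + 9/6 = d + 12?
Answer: -3255450392448/12455 ≈ -2.6138e+8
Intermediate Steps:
n(d, Y) = 21/2 + d (n(d, Y) = -3/2 + (d + 12) = -3/2 + (12 + d) = 21/2 + d)
Z(a) = 7 + a**2 (Z(a) = a*a + 7 = a**2 + 7 = 7 + a**2)
G(l) = -70/l
(Z(78) + 1/(-12455))*(G(n(-10, 7)) - 42772) = ((7 + 78**2) + 1/(-12455))*(-70/(21/2 - 10) - 42772) = ((7 + 6084) - 1/12455)*(-70/1/2 - 42772) = (6091 - 1/12455)*(-70*2 - 42772) = 75863404*(-140 - 42772)/12455 = (75863404/12455)*(-42912) = -3255450392448/12455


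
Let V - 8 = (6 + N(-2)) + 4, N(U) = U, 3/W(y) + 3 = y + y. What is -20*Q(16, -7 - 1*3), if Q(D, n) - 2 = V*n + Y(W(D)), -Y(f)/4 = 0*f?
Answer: 3160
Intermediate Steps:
W(y) = 3/(-3 + 2*y) (W(y) = 3/(-3 + (y + y)) = 3/(-3 + 2*y))
Y(f) = 0 (Y(f) = -0*f = -4*0 = 0)
V = 16 (V = 8 + ((6 - 2) + 4) = 8 + (4 + 4) = 8 + 8 = 16)
Q(D, n) = 2 + 16*n (Q(D, n) = 2 + (16*n + 0) = 2 + 16*n)
-20*Q(16, -7 - 1*3) = -20*(2 + 16*(-7 - 1*3)) = -20*(2 + 16*(-7 - 3)) = -20*(2 + 16*(-10)) = -20*(2 - 160) = -20*(-158) = 3160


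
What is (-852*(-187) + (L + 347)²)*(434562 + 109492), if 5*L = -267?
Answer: 3339470914696/25 ≈ 1.3358e+11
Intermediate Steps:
L = -267/5 (L = (⅕)*(-267) = -267/5 ≈ -53.400)
(-852*(-187) + (L + 347)²)*(434562 + 109492) = (-852*(-187) + (-267/5 + 347)²)*(434562 + 109492) = (159324 + (1468/5)²)*544054 = (159324 + 2155024/25)*544054 = (6138124/25)*544054 = 3339470914696/25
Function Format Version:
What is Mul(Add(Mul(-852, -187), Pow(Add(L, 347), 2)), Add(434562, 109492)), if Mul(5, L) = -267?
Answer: Rational(3339470914696, 25) ≈ 1.3358e+11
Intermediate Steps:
L = Rational(-267, 5) (L = Mul(Rational(1, 5), -267) = Rational(-267, 5) ≈ -53.400)
Mul(Add(Mul(-852, -187), Pow(Add(L, 347), 2)), Add(434562, 109492)) = Mul(Add(Mul(-852, -187), Pow(Add(Rational(-267, 5), 347), 2)), Add(434562, 109492)) = Mul(Add(159324, Pow(Rational(1468, 5), 2)), 544054) = Mul(Add(159324, Rational(2155024, 25)), 544054) = Mul(Rational(6138124, 25), 544054) = Rational(3339470914696, 25)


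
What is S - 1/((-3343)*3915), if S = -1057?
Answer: -13833852164/13087845 ≈ -1057.0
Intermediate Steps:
S - 1/((-3343)*3915) = -1057 - 1/((-3343)*3915) = -1057 - (-1)/(3343*3915) = -1057 - 1*(-1/13087845) = -1057 + 1/13087845 = -13833852164/13087845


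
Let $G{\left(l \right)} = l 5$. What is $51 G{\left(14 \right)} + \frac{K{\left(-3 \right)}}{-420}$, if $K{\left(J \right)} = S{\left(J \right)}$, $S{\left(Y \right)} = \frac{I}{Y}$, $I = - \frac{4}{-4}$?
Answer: $\frac{4498201}{1260} \approx 3570.0$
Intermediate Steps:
$I = 1$ ($I = \left(-4\right) \left(- \frac{1}{4}\right) = 1$)
$S{\left(Y \right)} = \frac{1}{Y}$ ($S{\left(Y \right)} = 1 \frac{1}{Y} = \frac{1}{Y}$)
$K{\left(J \right)} = \frac{1}{J}$
$G{\left(l \right)} = 5 l$
$51 G{\left(14 \right)} + \frac{K{\left(-3 \right)}}{-420} = 51 \cdot 5 \cdot 14 + \frac{1}{\left(-3\right) \left(-420\right)} = 51 \cdot 70 - - \frac{1}{1260} = 3570 + \frac{1}{1260} = \frac{4498201}{1260}$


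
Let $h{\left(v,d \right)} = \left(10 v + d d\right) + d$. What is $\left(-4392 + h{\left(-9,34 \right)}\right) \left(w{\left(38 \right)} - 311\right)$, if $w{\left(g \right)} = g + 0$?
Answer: $898716$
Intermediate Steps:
$h{\left(v,d \right)} = d + d^{2} + 10 v$ ($h{\left(v,d \right)} = \left(10 v + d^{2}\right) + d = \left(d^{2} + 10 v\right) + d = d + d^{2} + 10 v$)
$w{\left(g \right)} = g$
$\left(-4392 + h{\left(-9,34 \right)}\right) \left(w{\left(38 \right)} - 311\right) = \left(-4392 + \left(34 + 34^{2} + 10 \left(-9\right)\right)\right) \left(38 - 311\right) = \left(-4392 + \left(34 + 1156 - 90\right)\right) \left(-273\right) = \left(-4392 + 1100\right) \left(-273\right) = \left(-3292\right) \left(-273\right) = 898716$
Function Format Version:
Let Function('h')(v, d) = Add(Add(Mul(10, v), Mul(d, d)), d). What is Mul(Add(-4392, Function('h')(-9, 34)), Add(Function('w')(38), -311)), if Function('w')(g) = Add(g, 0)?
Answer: 898716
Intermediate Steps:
Function('h')(v, d) = Add(d, Pow(d, 2), Mul(10, v)) (Function('h')(v, d) = Add(Add(Mul(10, v), Pow(d, 2)), d) = Add(Add(Pow(d, 2), Mul(10, v)), d) = Add(d, Pow(d, 2), Mul(10, v)))
Function('w')(g) = g
Mul(Add(-4392, Function('h')(-9, 34)), Add(Function('w')(38), -311)) = Mul(Add(-4392, Add(34, Pow(34, 2), Mul(10, -9))), Add(38, -311)) = Mul(Add(-4392, Add(34, 1156, -90)), -273) = Mul(Add(-4392, 1100), -273) = Mul(-3292, -273) = 898716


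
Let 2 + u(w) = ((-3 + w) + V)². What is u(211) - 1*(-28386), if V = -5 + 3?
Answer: 70820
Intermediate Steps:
V = -2
u(w) = -2 + (-5 + w)² (u(w) = -2 + ((-3 + w) - 2)² = -2 + (-5 + w)²)
u(211) - 1*(-28386) = (-2 + (-5 + 211)²) - 1*(-28386) = (-2 + 206²) + 28386 = (-2 + 42436) + 28386 = 42434 + 28386 = 70820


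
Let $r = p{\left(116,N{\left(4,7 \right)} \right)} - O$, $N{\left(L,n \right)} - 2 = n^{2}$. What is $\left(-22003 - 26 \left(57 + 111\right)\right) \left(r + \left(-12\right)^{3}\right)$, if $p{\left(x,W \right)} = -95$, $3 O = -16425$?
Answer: $-96306892$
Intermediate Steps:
$O = -5475$ ($O = \frac{1}{3} \left(-16425\right) = -5475$)
$N{\left(L,n \right)} = 2 + n^{2}$
$r = 5380$ ($r = -95 - -5475 = -95 + 5475 = 5380$)
$\left(-22003 - 26 \left(57 + 111\right)\right) \left(r + \left(-12\right)^{3}\right) = \left(-22003 - 26 \left(57 + 111\right)\right) \left(5380 + \left(-12\right)^{3}\right) = \left(-22003 - 4368\right) \left(5380 - 1728\right) = \left(-22003 - 4368\right) 3652 = \left(-26371\right) 3652 = -96306892$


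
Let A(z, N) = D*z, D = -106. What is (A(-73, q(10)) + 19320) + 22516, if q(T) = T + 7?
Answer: 49574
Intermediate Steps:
q(T) = 7 + T
A(z, N) = -106*z
(A(-73, q(10)) + 19320) + 22516 = (-106*(-73) + 19320) + 22516 = (7738 + 19320) + 22516 = 27058 + 22516 = 49574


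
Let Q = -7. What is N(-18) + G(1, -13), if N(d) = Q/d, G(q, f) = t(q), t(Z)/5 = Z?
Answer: 97/18 ≈ 5.3889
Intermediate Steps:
t(Z) = 5*Z
G(q, f) = 5*q
N(d) = -7/d
N(-18) + G(1, -13) = -7/(-18) + 5*1 = -7*(-1/18) + 5 = 7/18 + 5 = 97/18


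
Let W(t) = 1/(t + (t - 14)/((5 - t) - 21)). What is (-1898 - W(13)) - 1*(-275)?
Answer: -613523/378 ≈ -1623.1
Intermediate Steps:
W(t) = 1/(t + (-14 + t)/(-16 - t))
(-1898 - W(13)) - 1*(-275) = (-1898 - (16 + 13)/(14 + 13² + 15*13)) - 1*(-275) = (-1898 - 29/(14 + 169 + 195)) + 275 = (-1898 - 29/378) + 275 = -717473/378 + 275 = -613523/378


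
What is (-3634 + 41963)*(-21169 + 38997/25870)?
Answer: -20989076651857/25870 ≈ -8.1133e+8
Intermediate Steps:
(-3634 + 41963)*(-21169 + 38997/25870) = 38329*(-21169 + 38997*(1/25870)) = 38329*(-21169 + 38997/25870) = 38329*(-547603033/25870) = -20989076651857/25870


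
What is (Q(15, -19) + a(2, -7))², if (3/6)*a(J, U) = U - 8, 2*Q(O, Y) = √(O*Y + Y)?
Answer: 824 - 120*I*√19 ≈ 824.0 - 523.07*I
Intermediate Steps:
Q(O, Y) = √(Y + O*Y)/2 (Q(O, Y) = √(O*Y + Y)/2 = √(Y + O*Y)/2)
a(J, U) = -16 + 2*U (a(J, U) = 2*(U - 8) = 2*(-8 + U) = -16 + 2*U)
(Q(15, -19) + a(2, -7))² = (√(-19*(1 + 15))/2 + (-16 + 2*(-7)))² = (√(-19*16)/2 + (-16 - 14))² = (√(-304)/2 - 30)² = ((4*I*√19)/2 - 30)² = (2*I*√19 - 30)² = (-30 + 2*I*√19)²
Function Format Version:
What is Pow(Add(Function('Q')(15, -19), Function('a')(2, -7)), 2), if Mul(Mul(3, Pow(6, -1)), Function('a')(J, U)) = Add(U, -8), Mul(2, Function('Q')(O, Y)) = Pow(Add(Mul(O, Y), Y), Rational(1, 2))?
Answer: Add(824, Mul(-120, I, Pow(19, Rational(1, 2)))) ≈ Add(824.00, Mul(-523.07, I))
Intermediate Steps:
Function('Q')(O, Y) = Mul(Rational(1, 2), Pow(Add(Y, Mul(O, Y)), Rational(1, 2))) (Function('Q')(O, Y) = Mul(Rational(1, 2), Pow(Add(Mul(O, Y), Y), Rational(1, 2))) = Mul(Rational(1, 2), Pow(Add(Y, Mul(O, Y)), Rational(1, 2))))
Function('a')(J, U) = Add(-16, Mul(2, U)) (Function('a')(J, U) = Mul(2, Add(U, -8)) = Mul(2, Add(-8, U)) = Add(-16, Mul(2, U)))
Pow(Add(Function('Q')(15, -19), Function('a')(2, -7)), 2) = Pow(Add(Mul(Rational(1, 2), Pow(Mul(-19, Add(1, 15)), Rational(1, 2))), Add(-16, Mul(2, -7))), 2) = Pow(Add(Mul(Rational(1, 2), Pow(Mul(-19, 16), Rational(1, 2))), Add(-16, -14)), 2) = Pow(Add(Mul(Rational(1, 2), Pow(-304, Rational(1, 2))), -30), 2) = Pow(Add(Mul(Rational(1, 2), Mul(4, I, Pow(19, Rational(1, 2)))), -30), 2) = Pow(Add(Mul(2, I, Pow(19, Rational(1, 2))), -30), 2) = Pow(Add(-30, Mul(2, I, Pow(19, Rational(1, 2)))), 2)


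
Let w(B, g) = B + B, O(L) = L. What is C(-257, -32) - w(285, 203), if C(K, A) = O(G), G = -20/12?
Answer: -1715/3 ≈ -571.67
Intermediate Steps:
G = -5/3 (G = -20*1/12 = -5/3 ≈ -1.6667)
C(K, A) = -5/3
w(B, g) = 2*B
C(-257, -32) - w(285, 203) = -5/3 - 2*285 = -5/3 - 1*570 = -5/3 - 570 = -1715/3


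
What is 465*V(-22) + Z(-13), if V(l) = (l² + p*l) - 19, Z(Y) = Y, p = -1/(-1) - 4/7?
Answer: 1482794/7 ≈ 2.1183e+5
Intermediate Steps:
p = 3/7 (p = -1*(-1) - 4*⅐ = 1 - 4/7 = 3/7 ≈ 0.42857)
V(l) = -19 + l² + 3*l/7 (V(l) = (l² + 3*l/7) - 19 = -19 + l² + 3*l/7)
465*V(-22) + Z(-13) = 465*(-19 + (-22)² + (3/7)*(-22)) - 13 = 465*(-19 + 484 - 66/7) - 13 = 465*(3189/7) - 13 = 1482885/7 - 13 = 1482794/7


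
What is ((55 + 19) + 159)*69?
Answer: 16077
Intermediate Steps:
((55 + 19) + 159)*69 = (74 + 159)*69 = 233*69 = 16077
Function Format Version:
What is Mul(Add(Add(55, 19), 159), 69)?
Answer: 16077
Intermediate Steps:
Mul(Add(Add(55, 19), 159), 69) = Mul(Add(74, 159), 69) = Mul(233, 69) = 16077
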